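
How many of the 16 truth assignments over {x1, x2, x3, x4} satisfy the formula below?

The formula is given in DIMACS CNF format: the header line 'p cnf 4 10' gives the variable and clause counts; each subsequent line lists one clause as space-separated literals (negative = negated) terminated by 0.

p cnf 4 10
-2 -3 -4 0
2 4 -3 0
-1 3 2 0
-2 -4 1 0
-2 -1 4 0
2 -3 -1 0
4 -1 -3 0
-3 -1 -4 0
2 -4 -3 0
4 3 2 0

There are 2^4 = 16 truth assignments over (x1, x2, x3, x4).
Check each against the 10 clauses (columns in the order x1, x2, x3, x4):
  F F F F  ✗ fails (x4 ∨ x3 ∨ x2)
  F F F T  ✓ satisfies all
  F F T F  ✗ fails (x2 ∨ x4 ∨ ¬x3)
  F F T T  ✗ fails (x2 ∨ ¬x4 ∨ ¬x3)
  F T F F  ✓ satisfies all
  F T F T  ✗ fails (¬x2 ∨ ¬x4 ∨ x1)
  F T T F  ✓ satisfies all
  F T T T  ✗ fails (¬x2 ∨ ¬x3 ∨ ¬x4)
  T F F F  ✗ fails (¬x1 ∨ x3 ∨ x2)
  T F F T  ✗ fails (¬x1 ∨ x3 ∨ x2)
  T F T F  ✗ fails (x2 ∨ x4 ∨ ¬x3)
  T F T T  ✗ fails (x2 ∨ ¬x3 ∨ ¬x1)
  T T F F  ✗ fails (¬x2 ∨ ¬x1 ∨ x4)
  T T F T  ✓ satisfies all
  T T T F  ✗ fails (¬x2 ∨ ¬x1 ∨ x4)
  T T T T  ✗ fails (¬x2 ∨ ¬x3 ∨ ¬x4)
4 of the 16 rows are models.

4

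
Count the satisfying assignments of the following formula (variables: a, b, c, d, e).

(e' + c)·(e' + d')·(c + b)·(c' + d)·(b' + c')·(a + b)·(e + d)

3

There are 2^5 = 32 truth assignments over (a, b, c, d, e).
Split on a. With a = 1, the clauses containing a are satisfied and a' drops from the rest; 2 of the 2^4 = 16 assignments to the other variables satisfy what remains.
With a = 0, by the same count on the reduced clause set, 1 assignment works.
(One model: a=F, b=T, c=F, d=T, e=F.)
Total: 2 + 1 = 3.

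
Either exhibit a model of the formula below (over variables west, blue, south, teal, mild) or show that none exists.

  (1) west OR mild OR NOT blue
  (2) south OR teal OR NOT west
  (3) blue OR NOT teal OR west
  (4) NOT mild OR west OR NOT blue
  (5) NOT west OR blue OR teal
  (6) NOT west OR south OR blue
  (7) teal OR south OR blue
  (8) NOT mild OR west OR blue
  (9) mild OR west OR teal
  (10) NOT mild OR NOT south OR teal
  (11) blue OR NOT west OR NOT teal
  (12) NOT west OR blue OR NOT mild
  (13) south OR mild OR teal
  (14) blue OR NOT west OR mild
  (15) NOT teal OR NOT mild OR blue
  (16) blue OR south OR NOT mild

Case west = true:
Case south = false:
From the singleton clause (teal), teal = true.
From the singleton clause (blue), blue = true.
All clauses hold; mild can take either value.

west=true; blue=true; south=false; teal=true; mild=true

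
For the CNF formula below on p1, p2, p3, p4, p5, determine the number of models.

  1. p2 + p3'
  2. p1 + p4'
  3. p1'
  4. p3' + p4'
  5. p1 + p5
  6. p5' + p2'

1

There are 2^5 = 32 truth assignments over (p1, p2, p3, p4, p5).
Split on p4. With p4 = 1, the clauses containing p4 are satisfied and p4' drops from the rest; 0 of the 2^4 = 16 assignments to the other variables satisfy what remains.
With p4 = 0, by the same count on the reduced clause set, 1 assignment works.
(One model: p1=F, p2=F, p3=F, p4=F, p5=T.)
Total: 0 + 1 = 1.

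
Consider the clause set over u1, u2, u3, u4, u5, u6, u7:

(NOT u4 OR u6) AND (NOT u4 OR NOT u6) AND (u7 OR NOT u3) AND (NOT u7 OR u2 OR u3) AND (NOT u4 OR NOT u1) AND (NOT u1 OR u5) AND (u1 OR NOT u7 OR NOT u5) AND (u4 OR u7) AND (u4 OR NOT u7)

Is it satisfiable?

No

Try u4 = false.
(u7) alone gives u7 = true.
Now (NOT u7) is unsatisfied and unit — conflict.
That branch fails; take u4 = true instead.
(u6) alone gives u6 = true.
Now (NOT u6) is unsatisfied and unit — conflict.
Either choice for u4 ends in contradiction.
No assignment satisfies every clause.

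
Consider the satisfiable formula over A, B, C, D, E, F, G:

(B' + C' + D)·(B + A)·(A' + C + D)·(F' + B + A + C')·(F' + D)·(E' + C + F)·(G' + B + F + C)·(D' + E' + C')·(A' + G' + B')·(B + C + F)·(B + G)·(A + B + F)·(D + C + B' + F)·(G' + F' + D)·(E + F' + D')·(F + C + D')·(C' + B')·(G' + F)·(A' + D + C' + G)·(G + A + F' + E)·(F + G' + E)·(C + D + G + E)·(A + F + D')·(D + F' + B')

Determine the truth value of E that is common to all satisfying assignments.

Suppose E = 0.
Case B = 1:
(C') alone gives C = 0.
Case A = 0:
Case F = 0:
(D) alone gives D = 1.
That conflicts with the unit clause (D').
That branch fails; take F = 1 instead.
(D) alone gives D = 1.
That conflicts with the unit clause (D').
Neither F = 1 nor F = 0 works.
That branch fails; take A = 1 instead.
(D) alone gives D = 1.
(G') alone gives G = 0.
(F') alone gives F = 0.
That conflicts with the unit clause (F).
Neither A = 1 nor A = 0 works.
That branch fails; take B = 0 instead.
(A) alone gives A = 1.
(G) alone gives G = 1.
(F) alone gives F = 1.
(D) alone gives D = 1.
That conflicts with the unit clause (D').
Neither B = 1 nor B = 0 works.
So every satisfying assignment has E = True.

True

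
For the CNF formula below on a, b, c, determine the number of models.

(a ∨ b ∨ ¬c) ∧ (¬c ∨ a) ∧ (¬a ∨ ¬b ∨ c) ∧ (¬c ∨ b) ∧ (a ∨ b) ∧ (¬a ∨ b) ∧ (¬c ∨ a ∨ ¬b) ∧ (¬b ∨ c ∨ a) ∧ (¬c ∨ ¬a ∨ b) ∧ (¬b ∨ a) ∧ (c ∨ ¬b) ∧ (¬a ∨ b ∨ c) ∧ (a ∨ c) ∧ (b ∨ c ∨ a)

There are 2^3 = 8 truth assignments over (a, b, c).
Split on b. With b = True, the clauses containing b are satisfied and ¬b drops from the rest; 1 of the 2^2 = 4 assignments to the other variables satisfy what remains.
With b = False, by the same count on the reduced clause set, 0 assignments work.
Total: 1 + 0 = 1.

1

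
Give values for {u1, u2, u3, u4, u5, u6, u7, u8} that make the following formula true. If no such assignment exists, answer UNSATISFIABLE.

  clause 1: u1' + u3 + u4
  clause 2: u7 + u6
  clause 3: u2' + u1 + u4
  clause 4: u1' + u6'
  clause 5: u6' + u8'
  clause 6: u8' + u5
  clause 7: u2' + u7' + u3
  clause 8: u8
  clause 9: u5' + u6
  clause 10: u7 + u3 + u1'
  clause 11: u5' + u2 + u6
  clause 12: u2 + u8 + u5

From the singleton clause (u8), u8 = 1.
From the singleton clause (u6'), u6 = 0.
From the singleton clause (u7), u7 = 1.
From the singleton clause (u5), u5 = 1.
But (u5') is also a unit clause — contradiction.

UNSATISFIABLE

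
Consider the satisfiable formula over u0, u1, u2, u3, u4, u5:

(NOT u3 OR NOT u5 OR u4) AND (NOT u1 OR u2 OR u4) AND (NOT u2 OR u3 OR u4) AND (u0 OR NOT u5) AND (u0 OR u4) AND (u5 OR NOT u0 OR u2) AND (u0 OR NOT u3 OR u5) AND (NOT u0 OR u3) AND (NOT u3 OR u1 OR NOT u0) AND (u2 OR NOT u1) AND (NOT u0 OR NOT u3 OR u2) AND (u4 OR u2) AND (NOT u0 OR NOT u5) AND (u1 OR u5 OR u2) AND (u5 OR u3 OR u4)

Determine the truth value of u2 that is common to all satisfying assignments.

Suppose u2 = false.
From the singleton clause (NOT u1), u1 = false.
From the singleton clause (u4), u4 = true.
From the singleton clause (u5), u5 = true.
From the singleton clause (u0), u0 = true.
Now (NOT u0) is unsatisfied and unit — conflict.
So every satisfying assignment has u2 = True.

True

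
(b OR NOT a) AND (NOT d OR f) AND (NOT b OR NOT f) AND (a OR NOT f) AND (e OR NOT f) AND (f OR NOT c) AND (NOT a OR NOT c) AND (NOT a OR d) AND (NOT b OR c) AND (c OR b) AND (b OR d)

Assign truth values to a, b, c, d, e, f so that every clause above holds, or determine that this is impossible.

Case b = true:
The clause (NOT f) is unit, so f = false.
The clause (NOT d) is unit, so d = false.
The clause (NOT c) is unit, so c = false.
But (c) is also a unit clause — contradiction.
So b must be the other value — set b = false.
The clause (NOT a) is unit, so a = false.
The clause (NOT f) is unit, so f = false.
The clause (NOT d) is unit, so d = false.
But (d) is also a unit clause — contradiction.
Either choice for b ends in contradiction.

UNSATISFIABLE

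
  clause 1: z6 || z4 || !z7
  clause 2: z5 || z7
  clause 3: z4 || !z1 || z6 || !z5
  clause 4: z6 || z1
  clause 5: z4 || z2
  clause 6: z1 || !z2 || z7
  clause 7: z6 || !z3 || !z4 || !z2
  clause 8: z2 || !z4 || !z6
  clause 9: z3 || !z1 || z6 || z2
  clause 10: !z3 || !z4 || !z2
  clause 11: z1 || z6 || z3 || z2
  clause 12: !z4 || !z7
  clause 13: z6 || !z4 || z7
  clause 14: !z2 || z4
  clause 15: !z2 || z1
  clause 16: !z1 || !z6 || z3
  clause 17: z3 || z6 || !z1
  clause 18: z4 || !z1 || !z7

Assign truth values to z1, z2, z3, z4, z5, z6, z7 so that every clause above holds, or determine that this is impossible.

Try z5 = true.
Try z6 = true.
Try z4 = true.
The clause (z2) is unit, so z2 = true.
The clause (!z3) is unit, so z3 = false.
The clause (!z7) is unit, so z7 = false.
The clause (z1) is unit, so z1 = true.
But (!z1) is also a unit clause — contradiction.
That branch fails; take z4 = false instead.
The clause (z2) is unit, so z2 = true.
But (!z2) is also a unit clause — contradiction.
Both values of z4 lead to a conflict.
That branch fails; take z6 = false instead.
The clause (z1) is unit, so z1 = true.
The clause (z4) is unit, so z4 = true.
The clause (!z7) is unit, so z7 = false.
But (z7) is also a unit clause — contradiction.
Both values of z6 lead to a conflict.
That branch fails; take z5 = false instead.
The clause (z7) is unit, so z7 = true.
The clause (!z4) is unit, so z4 = false.
The clause (z6) is unit, so z6 = true.
The clause (z2) is unit, so z2 = true.
But (!z2) is also a unit clause — contradiction.
Both values of z5 lead to a conflict.

UNSATISFIABLE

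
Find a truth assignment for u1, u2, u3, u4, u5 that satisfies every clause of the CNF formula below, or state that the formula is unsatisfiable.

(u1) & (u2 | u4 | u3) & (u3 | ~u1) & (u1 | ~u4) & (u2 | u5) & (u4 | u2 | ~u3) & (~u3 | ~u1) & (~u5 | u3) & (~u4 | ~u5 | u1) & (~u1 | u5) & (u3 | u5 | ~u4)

The clause (u1) is unit, so u1 = 1.
The clause (u3) is unit, so u3 = 1.
Now (~u3) is unsatisfied and unit — conflict.

UNSATISFIABLE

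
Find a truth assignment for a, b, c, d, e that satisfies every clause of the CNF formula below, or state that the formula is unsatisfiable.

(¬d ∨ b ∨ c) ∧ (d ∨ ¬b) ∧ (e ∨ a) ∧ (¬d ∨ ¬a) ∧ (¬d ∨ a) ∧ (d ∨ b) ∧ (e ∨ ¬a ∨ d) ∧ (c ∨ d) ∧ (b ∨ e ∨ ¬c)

Branch on d: set d = True.
(¬a) alone gives a = False.
Now (a) is unsatisfied and unit — conflict.
That branch fails; take d = False instead.
(¬b) alone gives b = False.
Now (b) is unsatisfied and unit — conflict.
Neither d = True nor d = False works.

UNSATISFIABLE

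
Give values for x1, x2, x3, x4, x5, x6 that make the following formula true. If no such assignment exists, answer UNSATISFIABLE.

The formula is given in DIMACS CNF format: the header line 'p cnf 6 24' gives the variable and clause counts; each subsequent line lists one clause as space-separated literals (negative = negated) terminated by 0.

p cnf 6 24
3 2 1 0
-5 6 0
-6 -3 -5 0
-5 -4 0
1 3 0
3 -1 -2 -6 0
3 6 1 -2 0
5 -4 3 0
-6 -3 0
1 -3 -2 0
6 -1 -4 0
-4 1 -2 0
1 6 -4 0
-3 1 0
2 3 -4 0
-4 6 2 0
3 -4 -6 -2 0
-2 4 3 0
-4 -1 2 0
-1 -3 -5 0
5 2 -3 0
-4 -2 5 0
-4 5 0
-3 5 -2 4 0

x1: True, x2: False, x3: False, x4: False, x5: False, x6: False

Try x5 = False.
From the singleton clause (¬x4), x4 = False.
Try x1 = True.
Try x6 = False.
Try x2 = False.
From the singleton clause (¬x3), x3 = False.
All clauses are satisfied.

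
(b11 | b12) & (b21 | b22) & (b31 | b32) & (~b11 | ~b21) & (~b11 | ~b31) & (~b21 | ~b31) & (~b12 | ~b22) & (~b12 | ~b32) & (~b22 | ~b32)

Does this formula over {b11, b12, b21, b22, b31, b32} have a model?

Unsatisfiable

Try b11 = 1.
(~b21) alone gives b21 = 0.
(b22) alone gives b22 = 1.
(~b31) alone gives b31 = 0.
(b32) alone gives b32 = 1.
Now (~b32) is unsatisfied and unit — conflict.
So b11 must be the other value — set b11 = 0.
(b12) alone gives b12 = 1.
(~b22) alone gives b22 = 0.
(b21) alone gives b21 = 1.
(~b31) alone gives b31 = 0.
(b32) alone gives b32 = 1.
Now (~b32) is unsatisfied and unit — conflict.
Neither b11 = 1 nor b11 = 0 works.
No assignment satisfies every clause.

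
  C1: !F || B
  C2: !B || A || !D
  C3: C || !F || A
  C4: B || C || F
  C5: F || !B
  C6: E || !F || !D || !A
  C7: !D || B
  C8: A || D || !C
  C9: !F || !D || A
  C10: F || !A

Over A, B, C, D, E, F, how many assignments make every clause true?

6

There are 2^6 = 64 truth assignments over (A, B, C, D, E, F).
Split on D. With D = true, the clauses containing D are satisfied and !D drops from the rest; 2 of the 2^5 = 32 assignments to the other variables satisfy what remains.
With D = false, by the same count on the reduced clause set, 4 assignments work.
(One model: A=T, B=T, C=F, D=F, E=F, F=T.)
Total: 2 + 4 = 6.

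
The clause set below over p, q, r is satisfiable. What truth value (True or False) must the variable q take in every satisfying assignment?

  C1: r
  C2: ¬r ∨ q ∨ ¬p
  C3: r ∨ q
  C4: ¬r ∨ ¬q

Suppose q = True.
From the singleton clause (r), r = True.
But (¬r) is also a unit clause — contradiction.
So every satisfying assignment has q = False.

False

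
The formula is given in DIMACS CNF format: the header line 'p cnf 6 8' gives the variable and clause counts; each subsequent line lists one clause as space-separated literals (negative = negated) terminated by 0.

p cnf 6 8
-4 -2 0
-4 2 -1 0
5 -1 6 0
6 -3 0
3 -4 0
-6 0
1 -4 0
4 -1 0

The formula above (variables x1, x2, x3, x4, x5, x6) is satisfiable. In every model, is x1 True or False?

False

Suppose x1 = True.
From the singleton clause (¬x6), x6 = False.
From the singleton clause (x5), x5 = True.
From the singleton clause (¬x3), x3 = False.
From the singleton clause (¬x4), x4 = False.
Now (x4) is unsatisfied and unit — conflict.
So every satisfying assignment has x1 = False.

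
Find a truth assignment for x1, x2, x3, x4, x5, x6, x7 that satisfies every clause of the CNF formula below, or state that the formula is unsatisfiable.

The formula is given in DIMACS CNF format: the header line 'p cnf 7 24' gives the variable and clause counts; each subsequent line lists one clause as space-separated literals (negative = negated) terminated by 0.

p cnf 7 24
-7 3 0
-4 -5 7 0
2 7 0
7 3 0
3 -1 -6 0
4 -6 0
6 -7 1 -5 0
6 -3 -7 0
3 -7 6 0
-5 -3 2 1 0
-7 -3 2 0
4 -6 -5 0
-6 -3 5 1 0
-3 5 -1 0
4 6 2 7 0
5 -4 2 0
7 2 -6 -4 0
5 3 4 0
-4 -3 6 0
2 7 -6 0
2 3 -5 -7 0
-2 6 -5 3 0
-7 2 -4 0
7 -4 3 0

Suppose x7 = False.
From the singleton clause (x2), x2 = True.
From the singleton clause (x3), x3 = True.
Suppose x4 = False.
From the singleton clause (¬x6), x6 = False.
Suppose x5 = True.
All clauses hold; x1 can take either value.

x1=False; x2=True; x3=True; x4=False; x5=True; x6=False; x7=False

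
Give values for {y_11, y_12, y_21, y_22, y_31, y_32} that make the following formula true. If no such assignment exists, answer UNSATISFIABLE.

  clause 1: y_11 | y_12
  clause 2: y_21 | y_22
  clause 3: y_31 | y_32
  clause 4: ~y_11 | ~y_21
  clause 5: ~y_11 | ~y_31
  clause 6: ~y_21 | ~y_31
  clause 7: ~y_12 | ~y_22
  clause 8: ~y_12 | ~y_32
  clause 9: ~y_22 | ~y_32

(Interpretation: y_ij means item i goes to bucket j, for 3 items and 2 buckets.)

Suppose y_11 = 1.
(~y_21) alone gives y_21 = 0.
(y_22) alone gives y_22 = 1.
(~y_31) alone gives y_31 = 0.
(y_32) alone gives y_32 = 1.
But (~y_32) is also a unit clause — contradiction.
Undo y_11 and try y_11 = 0.
(y_12) alone gives y_12 = 1.
(~y_22) alone gives y_22 = 0.
(y_21) alone gives y_21 = 1.
(~y_31) alone gives y_31 = 0.
(y_32) alone gives y_32 = 1.
But (~y_32) is also a unit clause — contradiction.
Both values of y_11 lead to a conflict.

UNSATISFIABLE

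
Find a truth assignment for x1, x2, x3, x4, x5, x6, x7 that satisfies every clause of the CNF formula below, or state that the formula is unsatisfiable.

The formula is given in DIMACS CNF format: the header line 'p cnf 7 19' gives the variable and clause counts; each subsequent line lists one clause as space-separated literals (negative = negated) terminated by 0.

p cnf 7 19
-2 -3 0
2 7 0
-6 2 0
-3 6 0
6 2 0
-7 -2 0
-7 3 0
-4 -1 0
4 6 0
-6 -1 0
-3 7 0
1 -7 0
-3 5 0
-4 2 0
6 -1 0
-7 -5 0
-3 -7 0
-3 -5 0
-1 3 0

x1: False; x2: True; x3: False; x4: True; x5: False; x6: False; x7: False

Try x2 = True.
The clause (¬x3) is unit, so x3 = False.
The clause (¬x7) is unit, so x7 = False.
The clause (¬x1) is unit, so x1 = False.
Try x4 = True.
No clause remains; x5, x6 are free.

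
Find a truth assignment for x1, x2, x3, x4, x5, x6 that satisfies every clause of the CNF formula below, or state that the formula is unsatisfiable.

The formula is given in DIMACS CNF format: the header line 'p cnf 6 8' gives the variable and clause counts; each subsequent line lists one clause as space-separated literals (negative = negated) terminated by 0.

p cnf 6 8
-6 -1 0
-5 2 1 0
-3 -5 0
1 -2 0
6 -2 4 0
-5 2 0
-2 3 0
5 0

From the singleton clause (x5), x5 = True.
From the singleton clause (¬x3), x3 = False.
From the singleton clause (x2), x2 = True.
That conflicts with the unit clause (¬x2).

UNSATISFIABLE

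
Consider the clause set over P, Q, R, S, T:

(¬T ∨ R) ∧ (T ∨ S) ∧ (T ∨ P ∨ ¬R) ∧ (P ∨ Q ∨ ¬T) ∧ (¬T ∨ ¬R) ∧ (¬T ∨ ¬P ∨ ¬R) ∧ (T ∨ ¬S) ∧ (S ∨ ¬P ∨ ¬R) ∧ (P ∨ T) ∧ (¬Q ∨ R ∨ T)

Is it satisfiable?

Try T = False.
(S) alone gives S = True.
But (¬S) is also a unit clause — contradiction.
So T must be the other value — set T = True.
(R) alone gives R = True.
But (¬R) is also a unit clause — contradiction.
Either choice for T ends in contradiction.
No assignment satisfies every clause.

No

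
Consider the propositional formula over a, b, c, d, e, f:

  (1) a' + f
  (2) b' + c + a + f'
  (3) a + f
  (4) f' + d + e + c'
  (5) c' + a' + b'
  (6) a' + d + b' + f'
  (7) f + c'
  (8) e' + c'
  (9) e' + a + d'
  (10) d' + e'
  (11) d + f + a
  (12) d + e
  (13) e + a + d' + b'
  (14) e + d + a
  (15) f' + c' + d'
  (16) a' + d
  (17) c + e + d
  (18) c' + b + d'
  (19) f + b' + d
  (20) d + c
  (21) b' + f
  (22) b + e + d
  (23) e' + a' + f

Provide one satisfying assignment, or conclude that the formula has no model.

Branch on a: set a = 1.
(f) alone gives f = 1.
(d) alone gives d = 1.
(e') alone gives e = 0.
(c') alone gives c = 0.
All clauses hold; b can take either value.

a=1,  b=1,  c=0,  d=1,  e=0,  f=1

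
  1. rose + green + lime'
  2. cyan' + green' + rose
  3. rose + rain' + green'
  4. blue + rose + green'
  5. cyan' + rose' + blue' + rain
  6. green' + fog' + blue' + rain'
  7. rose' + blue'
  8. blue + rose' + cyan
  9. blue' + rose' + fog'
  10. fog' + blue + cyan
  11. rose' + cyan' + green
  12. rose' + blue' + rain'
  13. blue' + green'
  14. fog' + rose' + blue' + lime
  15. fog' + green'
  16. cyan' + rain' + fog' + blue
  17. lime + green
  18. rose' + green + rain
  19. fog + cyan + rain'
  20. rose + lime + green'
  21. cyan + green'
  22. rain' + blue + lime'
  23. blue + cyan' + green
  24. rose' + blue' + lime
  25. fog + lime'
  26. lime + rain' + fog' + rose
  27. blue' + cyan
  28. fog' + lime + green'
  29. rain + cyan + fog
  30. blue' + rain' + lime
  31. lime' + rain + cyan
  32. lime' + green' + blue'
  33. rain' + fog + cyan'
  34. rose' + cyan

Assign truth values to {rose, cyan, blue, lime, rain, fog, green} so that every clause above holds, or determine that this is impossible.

rose: 1; cyan: 1; blue: 0; lime: 0; rain: 0; fog: 0; green: 1

Branch on rose: set rose = 1.
The clause (blue') is unit, so blue = 0.
The clause (cyan) is unit, so cyan = 1.
The clause (green) is unit, so green = 1.
The clause (fog') is unit, so fog = 0.
The clause (lime') is unit, so lime = 0.
The clause (rain') is unit, so rain = 0.
All clauses are satisfied.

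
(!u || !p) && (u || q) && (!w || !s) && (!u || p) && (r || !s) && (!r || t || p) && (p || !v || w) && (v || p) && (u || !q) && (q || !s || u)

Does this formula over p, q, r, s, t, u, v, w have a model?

Try u = false.
Unit clause (q) forces q = true.
That conflicts with the unit clause (!q).
Backtrack on u: now try u = true.
Unit clause (!p) forces p = false.
That conflicts with the unit clause (p).
Both values of u lead to a conflict.
No assignment satisfies every clause.

Unsatisfiable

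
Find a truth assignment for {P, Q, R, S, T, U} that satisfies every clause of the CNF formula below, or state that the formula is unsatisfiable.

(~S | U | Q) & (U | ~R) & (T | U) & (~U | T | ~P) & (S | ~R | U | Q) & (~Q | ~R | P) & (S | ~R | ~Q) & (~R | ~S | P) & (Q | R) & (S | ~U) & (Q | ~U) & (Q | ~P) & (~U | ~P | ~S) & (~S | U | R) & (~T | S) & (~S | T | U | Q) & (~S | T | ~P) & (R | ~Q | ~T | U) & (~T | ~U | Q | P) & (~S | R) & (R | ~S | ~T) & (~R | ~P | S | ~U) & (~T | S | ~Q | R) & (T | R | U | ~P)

Case U = 1:
Unit clause (S) forces S = 1.
Unit clause (Q) forces Q = 1.
Unit clause (~P) forces P = 0.
Unit clause (~R) forces R = 0.
That conflicts with the unit clause (R).
That branch fails; take U = 0 instead.
Unit clause (~R) forces R = 0.
Unit clause (T) forces T = 1.
Unit clause (Q) forces Q = 1.
That conflicts with the unit clause (~Q).
Either choice for U ends in contradiction.

UNSATISFIABLE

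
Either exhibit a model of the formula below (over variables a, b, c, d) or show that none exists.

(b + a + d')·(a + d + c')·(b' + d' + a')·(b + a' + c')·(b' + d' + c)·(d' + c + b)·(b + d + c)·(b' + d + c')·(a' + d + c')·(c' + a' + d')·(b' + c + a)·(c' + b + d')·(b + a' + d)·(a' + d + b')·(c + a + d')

Branch on b: set b = 1.
Branch on d: set d = 1.
(a') alone gives a = 0.
(c) alone gives c = 1.
This assignment satisfies each clause.

a=0,  b=1,  c=1,  d=1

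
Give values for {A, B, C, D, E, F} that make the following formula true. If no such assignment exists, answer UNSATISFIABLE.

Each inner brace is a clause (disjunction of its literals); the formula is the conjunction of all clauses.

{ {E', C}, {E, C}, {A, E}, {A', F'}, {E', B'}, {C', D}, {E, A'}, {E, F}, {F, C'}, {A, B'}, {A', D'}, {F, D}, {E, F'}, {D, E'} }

A=0, B=0, C=1, D=1, E=1, F=1

Branch on E: set E = 1.
From the singleton clause (C), C = 1.
From the singleton clause (B'), B = 0.
From the singleton clause (D), D = 1.
From the singleton clause (F), F = 1.
From the singleton clause (A'), A = 0.
All clauses are satisfied.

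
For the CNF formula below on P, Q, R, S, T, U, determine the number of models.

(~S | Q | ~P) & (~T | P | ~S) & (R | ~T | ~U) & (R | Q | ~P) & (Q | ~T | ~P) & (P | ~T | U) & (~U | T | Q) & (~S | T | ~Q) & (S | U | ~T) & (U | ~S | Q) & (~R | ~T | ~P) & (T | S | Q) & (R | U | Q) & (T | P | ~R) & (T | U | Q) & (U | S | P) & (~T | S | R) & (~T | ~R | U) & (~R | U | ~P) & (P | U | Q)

There are 2^6 = 64 truth assignments over (P, Q, R, S, T, U).
Split on U. With U = 1, the clauses containing U are satisfied and ~U drops from the rest; 5 of the 2^5 = 32 assignments to the other variables satisfy what remains.
With U = 0, by the same count on the reduced clause set, 2 assignments work.
(One model: P=F, Q=F, R=T, S=F, T=T, U=T.)
Total: 5 + 2 = 7.

7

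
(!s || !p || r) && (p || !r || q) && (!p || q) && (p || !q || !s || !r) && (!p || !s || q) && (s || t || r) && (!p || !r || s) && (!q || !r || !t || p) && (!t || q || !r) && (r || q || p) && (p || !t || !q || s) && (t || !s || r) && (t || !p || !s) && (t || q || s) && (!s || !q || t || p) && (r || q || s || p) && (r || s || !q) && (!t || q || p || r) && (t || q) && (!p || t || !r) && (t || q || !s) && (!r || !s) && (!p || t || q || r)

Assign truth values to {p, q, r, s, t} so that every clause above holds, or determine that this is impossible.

p=false; q=true; r=false; s=true; t=true

Suppose p = false.
Suppose r = false.
The clause (q) is unit, so q = true.
The clause (s) is unit, so s = true.
The clause (t) is unit, so t = true.
Every clause now holds.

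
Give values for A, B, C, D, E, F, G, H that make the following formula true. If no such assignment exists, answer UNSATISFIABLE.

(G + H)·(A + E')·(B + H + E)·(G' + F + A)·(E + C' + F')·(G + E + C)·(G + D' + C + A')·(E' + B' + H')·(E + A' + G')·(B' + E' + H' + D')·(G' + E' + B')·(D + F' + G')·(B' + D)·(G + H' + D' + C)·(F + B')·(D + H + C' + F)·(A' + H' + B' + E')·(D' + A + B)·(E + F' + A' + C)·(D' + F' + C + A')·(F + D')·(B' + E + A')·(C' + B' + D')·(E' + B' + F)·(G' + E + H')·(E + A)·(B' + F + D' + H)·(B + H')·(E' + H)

Try G = 1.
Try A = 1.
Unit clause (E) forces E = 1.
Unit clause (B') forces B = 0.
Unit clause (H') forces H = 0.
But (H) is also a unit clause — contradiction.
That branch fails; take A = 0 instead.
Unit clause (E') forces E = 0.
But (E) is also a unit clause — contradiction.
Both values of A lead to a conflict.
That branch fails; take G = 0 instead.
Unit clause (H) forces H = 1.
Unit clause (B) forces B = 1.
Unit clause (E') forces E = 0.
Unit clause (C) forces C = 1.
Unit clause (F') forces F = 0.
But (F) is also a unit clause — contradiction.
Both values of G lead to a conflict.

UNSATISFIABLE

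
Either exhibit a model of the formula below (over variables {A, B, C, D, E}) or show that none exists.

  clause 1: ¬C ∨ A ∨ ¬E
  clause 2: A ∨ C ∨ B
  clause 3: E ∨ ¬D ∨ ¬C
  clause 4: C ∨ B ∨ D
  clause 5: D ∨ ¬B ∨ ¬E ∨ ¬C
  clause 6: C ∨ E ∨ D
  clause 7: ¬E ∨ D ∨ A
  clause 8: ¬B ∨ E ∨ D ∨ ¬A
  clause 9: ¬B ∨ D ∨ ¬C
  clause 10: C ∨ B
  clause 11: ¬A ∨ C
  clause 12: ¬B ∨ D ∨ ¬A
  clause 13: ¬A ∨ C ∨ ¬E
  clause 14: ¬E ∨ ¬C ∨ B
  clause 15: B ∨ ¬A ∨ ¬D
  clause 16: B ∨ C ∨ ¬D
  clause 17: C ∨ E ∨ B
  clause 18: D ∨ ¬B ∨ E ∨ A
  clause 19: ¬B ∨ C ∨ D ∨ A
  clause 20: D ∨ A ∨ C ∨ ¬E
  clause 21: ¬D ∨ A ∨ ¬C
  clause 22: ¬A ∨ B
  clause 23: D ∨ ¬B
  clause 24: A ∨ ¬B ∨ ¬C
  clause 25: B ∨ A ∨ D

Suppose C = False.
The clause (B) is unit, so B = True.
The clause (¬A) is unit, so A = False.
The clause (D) is unit, so D = True.
All clauses hold; E can take either value.

A ↦ False,  B ↦ True,  C ↦ False,  D ↦ True,  E ↦ False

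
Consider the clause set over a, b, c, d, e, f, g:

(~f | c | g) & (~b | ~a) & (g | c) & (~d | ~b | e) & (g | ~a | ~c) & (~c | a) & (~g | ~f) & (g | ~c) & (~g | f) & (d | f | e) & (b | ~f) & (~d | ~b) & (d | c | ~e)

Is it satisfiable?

No, unsatisfiable

Try b = 0.
The clause (~f) is unit, so f = 0.
The clause (~g) is unit, so g = 0.
The clause (c) is unit, so c = 1.
Now (~c) is unsatisfied and unit — conflict.
Undo b and try b = 1.
The clause (~a) is unit, so a = 0.
The clause (~c) is unit, so c = 0.
The clause (g) is unit, so g = 1.
The clause (~f) is unit, so f = 0.
Now (f) is unsatisfied and unit — conflict.
Neither b = 1 nor b = 0 works.
No assignment satisfies every clause.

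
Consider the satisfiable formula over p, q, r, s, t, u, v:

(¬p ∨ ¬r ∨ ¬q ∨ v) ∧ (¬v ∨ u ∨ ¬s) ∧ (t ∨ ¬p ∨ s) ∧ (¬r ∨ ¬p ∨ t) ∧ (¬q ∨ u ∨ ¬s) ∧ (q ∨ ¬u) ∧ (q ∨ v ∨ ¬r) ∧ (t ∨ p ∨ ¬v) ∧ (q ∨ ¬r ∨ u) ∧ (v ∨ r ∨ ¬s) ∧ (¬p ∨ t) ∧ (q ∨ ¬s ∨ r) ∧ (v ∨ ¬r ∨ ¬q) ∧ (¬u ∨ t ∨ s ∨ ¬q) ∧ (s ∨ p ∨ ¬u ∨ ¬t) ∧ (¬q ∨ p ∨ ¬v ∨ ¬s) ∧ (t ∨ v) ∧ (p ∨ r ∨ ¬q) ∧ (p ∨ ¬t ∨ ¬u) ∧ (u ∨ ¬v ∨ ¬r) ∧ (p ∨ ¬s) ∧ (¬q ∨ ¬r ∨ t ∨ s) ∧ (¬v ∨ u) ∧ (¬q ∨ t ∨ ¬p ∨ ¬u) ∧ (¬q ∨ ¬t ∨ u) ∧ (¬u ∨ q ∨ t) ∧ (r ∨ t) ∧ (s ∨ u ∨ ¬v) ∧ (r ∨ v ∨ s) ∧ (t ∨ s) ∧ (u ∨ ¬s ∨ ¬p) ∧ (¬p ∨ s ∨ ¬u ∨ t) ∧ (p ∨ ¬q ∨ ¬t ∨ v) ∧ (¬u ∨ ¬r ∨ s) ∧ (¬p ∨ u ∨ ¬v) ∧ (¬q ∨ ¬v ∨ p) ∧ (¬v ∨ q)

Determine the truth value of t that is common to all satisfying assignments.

True

Suppose t = False.
(¬p) alone gives p = False.
(¬v) alone gives v = False.
But (v) is also a unit clause — contradiction.
So every satisfying assignment has t = True.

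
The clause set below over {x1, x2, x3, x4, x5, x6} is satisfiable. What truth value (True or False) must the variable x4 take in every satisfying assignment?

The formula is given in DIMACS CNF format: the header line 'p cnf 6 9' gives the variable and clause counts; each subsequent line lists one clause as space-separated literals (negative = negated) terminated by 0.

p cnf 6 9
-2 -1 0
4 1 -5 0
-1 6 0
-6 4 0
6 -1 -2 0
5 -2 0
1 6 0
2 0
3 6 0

True

Suppose x4 = False.
(¬x6) alone gives x6 = False.
(¬x1) alone gives x1 = False.
That conflicts with the unit clause (x1).
So every satisfying assignment has x4 = True.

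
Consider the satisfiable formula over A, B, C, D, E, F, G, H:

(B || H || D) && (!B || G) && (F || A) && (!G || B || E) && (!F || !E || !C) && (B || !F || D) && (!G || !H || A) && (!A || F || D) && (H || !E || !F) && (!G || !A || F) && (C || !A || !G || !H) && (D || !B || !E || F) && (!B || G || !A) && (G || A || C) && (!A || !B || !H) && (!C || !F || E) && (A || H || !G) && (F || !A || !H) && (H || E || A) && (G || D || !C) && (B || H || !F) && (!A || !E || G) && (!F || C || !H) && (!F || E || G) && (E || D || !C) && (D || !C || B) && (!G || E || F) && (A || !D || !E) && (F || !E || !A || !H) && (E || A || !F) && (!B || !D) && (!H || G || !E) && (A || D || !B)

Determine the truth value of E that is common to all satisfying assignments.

Suppose E = true.
Try B = false.
Try H = true.
The clause (G) is unit, so G = true.
The clause (A) is unit, so A = true.
The clause (F) is unit, so F = true.
The clause (!C) is unit, so C = false.
But (C) is also a unit clause — contradiction.
That branch fails; take H = false instead.
The clause (D) is unit, so D = true.
The clause (!F) is unit, so F = false.
The clause (A) is unit, so A = true.
The clause (!G) is unit, so G = false.
But (G) is also a unit clause — contradiction.
Either choice for H ends in contradiction.
That branch fails; take B = true instead.
The clause (G) is unit, so G = true.
The clause (!D) is unit, so D = false.
The clause (F) is unit, so F = true.
The clause (!C) is unit, so C = false.
The clause (H) is unit, so H = true.
But (!H) is also a unit clause — contradiction.
Either choice for B ends in contradiction.
So every satisfying assignment has E = False.

False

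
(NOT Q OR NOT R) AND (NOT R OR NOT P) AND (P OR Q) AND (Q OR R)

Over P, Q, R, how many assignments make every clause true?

There are 2^3 = 8 truth assignments over (P, Q, R).
Check each against the 4 clauses (columns in the order P, Q, R):
  F F F  ✗ fails (P OR Q)
  F F T  ✗ fails (P OR Q)
  F T F  ✓ satisfies all
  F T T  ✗ fails (NOT Q OR NOT R)
  T F F  ✗ fails (Q OR R)
  T F T  ✗ fails (NOT R OR NOT P)
  T T F  ✓ satisfies all
  T T T  ✗ fails (NOT Q OR NOT R)
2 of the 8 rows are models.

2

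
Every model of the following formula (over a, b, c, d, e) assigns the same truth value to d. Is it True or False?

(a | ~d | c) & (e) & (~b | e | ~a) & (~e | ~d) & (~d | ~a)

False

Suppose d = 1.
Unit clause (e) forces e = 1.
But (~e) is also a unit clause — contradiction.
So every satisfying assignment has d = False.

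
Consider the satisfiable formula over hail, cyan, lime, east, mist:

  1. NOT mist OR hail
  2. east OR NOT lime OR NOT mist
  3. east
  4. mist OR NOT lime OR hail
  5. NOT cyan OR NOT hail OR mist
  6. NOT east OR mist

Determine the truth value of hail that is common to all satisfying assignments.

True

Suppose hail = false.
From the singleton clause (NOT mist), mist = false.
From the singleton clause (east), east = true.
That conflicts with the unit clause (NOT east).
So every satisfying assignment has hail = True.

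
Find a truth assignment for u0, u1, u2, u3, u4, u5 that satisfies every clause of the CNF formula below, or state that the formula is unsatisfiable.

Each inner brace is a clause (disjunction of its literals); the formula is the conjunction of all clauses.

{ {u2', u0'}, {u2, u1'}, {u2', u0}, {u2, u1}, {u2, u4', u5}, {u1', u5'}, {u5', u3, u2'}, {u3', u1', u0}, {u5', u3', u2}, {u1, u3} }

Suppose u2 = 0.
(u1') alone gives u1 = 0.
But (u1) is also a unit clause — contradiction.
Undo u2 and try u2 = 1.
(u0') alone gives u0 = 0.
But (u0) is also a unit clause — contradiction.
Both values of u2 lead to a conflict.

UNSATISFIABLE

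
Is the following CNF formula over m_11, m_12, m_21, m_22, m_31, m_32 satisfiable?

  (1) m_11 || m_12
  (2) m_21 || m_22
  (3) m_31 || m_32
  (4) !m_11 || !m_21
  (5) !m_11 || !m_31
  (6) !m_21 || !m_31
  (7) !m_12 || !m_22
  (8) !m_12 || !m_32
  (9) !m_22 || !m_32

Unsatisfiable

Branch on m_11: set m_11 = true.
(!m_21) alone gives m_21 = false.
(m_22) alone gives m_22 = true.
(!m_31) alone gives m_31 = false.
(m_32) alone gives m_32 = true.
That conflicts with the unit clause (!m_32).
That branch fails; take m_11 = false instead.
(m_12) alone gives m_12 = true.
(!m_22) alone gives m_22 = false.
(m_21) alone gives m_21 = true.
(!m_31) alone gives m_31 = false.
(m_32) alone gives m_32 = true.
That conflicts with the unit clause (!m_32).
Neither m_11 = true nor m_11 = false works.
No assignment satisfies every clause.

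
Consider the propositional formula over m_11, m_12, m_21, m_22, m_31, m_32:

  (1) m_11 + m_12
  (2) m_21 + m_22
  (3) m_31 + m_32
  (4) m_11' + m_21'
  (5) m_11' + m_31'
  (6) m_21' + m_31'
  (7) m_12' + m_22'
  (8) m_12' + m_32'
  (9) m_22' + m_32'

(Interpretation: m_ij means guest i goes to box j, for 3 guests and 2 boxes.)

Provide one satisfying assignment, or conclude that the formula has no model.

UNSATISFIABLE

Case m_11 = 1:
Unit clause (m_21') forces m_21 = 0.
Unit clause (m_22) forces m_22 = 1.
Unit clause (m_31') forces m_31 = 0.
Unit clause (m_32) forces m_32 = 1.
But (m_32') is also a unit clause — contradiction.
So m_11 must be the other value — set m_11 = 0.
Unit clause (m_12) forces m_12 = 1.
Unit clause (m_22') forces m_22 = 0.
Unit clause (m_21) forces m_21 = 1.
Unit clause (m_31') forces m_31 = 0.
Unit clause (m_32) forces m_32 = 1.
But (m_32') is also a unit clause — contradiction.
Either choice for m_11 ends in contradiction.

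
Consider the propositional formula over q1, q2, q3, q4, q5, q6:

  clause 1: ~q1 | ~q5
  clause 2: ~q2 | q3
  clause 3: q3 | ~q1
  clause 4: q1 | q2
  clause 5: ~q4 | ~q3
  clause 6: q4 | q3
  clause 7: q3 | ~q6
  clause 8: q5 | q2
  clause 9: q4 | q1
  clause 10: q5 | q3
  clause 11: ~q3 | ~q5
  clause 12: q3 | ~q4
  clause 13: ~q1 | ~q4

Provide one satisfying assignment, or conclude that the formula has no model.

q1=1,  q2=1,  q3=1,  q4=0,  q5=0,  q6=0

Case q1 = 1:
(~q5) alone gives q5 = 0.
(q3) alone gives q3 = 1.
(~q4) alone gives q4 = 0.
(q2) alone gives q2 = 1.
Every clause is now satisfied; q6 is unconstrained.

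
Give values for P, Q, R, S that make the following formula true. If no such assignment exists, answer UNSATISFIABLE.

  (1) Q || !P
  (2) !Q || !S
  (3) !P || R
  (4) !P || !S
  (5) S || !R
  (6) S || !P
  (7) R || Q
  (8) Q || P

P ↦ false,  Q ↦ true,  R ↦ false,  S ↦ false

Try Q = true.
(!S) alone gives S = false.
(!R) alone gives R = false.
(!P) alone gives P = false.
Every clause now holds.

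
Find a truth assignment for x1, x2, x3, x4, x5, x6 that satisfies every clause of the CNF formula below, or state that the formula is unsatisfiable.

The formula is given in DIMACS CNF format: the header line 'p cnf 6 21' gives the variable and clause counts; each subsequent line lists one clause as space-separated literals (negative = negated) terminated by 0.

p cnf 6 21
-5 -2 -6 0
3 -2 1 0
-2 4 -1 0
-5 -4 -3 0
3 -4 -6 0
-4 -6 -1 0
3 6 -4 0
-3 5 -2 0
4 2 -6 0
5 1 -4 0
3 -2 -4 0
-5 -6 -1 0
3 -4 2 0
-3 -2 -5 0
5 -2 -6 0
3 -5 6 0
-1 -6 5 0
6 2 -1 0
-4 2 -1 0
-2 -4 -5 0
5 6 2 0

Try x5 = True.
Try x2 = False.
Try x4 = False.
The clause (¬x6) is unit, so x6 = False.
The clause (x3) is unit, so x3 = True.
The clause (¬x1) is unit, so x1 = False.
Every clause now holds.

x1=False, x2=False, x3=True, x4=False, x5=True, x6=False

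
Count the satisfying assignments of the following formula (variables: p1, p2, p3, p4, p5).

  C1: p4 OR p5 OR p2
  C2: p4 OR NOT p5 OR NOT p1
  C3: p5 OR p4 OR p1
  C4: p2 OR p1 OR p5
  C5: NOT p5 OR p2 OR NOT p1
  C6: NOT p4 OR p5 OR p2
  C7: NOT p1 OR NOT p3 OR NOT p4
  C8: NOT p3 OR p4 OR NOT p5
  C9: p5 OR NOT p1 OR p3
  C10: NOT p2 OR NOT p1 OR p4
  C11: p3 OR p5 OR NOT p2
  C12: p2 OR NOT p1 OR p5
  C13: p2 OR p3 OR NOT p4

7

There are 2^5 = 32 truth assignments over (p1, p2, p3, p4, p5).
Split on p5. With p5 = true, the clauses containing p5 are satisfied and NOT p5 drops from the rest; 6 of the 2^4 = 16 assignments to the other variables satisfy what remains.
With p5 = false, by the same count on the reduced clause set, 1 assignment works.
Total: 6 + 1 = 7.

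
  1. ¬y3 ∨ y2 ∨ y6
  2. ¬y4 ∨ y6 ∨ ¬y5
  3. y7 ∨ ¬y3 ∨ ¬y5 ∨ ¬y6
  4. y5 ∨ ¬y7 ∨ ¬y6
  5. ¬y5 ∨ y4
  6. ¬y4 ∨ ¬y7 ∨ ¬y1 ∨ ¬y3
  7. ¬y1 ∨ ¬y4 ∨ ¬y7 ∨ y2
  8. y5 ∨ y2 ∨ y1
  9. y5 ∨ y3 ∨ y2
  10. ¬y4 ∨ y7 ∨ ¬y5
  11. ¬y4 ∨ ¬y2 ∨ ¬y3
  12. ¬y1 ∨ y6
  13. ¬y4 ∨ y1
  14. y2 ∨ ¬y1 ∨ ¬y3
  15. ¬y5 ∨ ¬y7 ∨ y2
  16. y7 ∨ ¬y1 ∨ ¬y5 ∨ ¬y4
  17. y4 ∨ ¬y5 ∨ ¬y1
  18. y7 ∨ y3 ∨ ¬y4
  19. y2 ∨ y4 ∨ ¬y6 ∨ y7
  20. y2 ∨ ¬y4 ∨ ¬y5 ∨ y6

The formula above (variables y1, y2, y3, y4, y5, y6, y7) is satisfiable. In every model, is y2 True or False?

True

Suppose y2 = False.
Branch on y3: set y3 = False.
The clause (y5) is unit, so y5 = True.
The clause (y4) is unit, so y4 = True.
The clause (y6) is unit, so y6 = True.
The clause (y7) is unit, so y7 = True.
That conflicts with the unit clause (¬y7).
So y3 must be the other value — set y3 = True.
The clause (y6) is unit, so y6 = True.
The clause (¬y1) is unit, so y1 = False.
The clause (y5) is unit, so y5 = True.
The clause (y7) is unit, so y7 = True.
That conflicts with the unit clause (¬y7).
Neither y3 = True nor y3 = False works.
So every satisfying assignment has y2 = True.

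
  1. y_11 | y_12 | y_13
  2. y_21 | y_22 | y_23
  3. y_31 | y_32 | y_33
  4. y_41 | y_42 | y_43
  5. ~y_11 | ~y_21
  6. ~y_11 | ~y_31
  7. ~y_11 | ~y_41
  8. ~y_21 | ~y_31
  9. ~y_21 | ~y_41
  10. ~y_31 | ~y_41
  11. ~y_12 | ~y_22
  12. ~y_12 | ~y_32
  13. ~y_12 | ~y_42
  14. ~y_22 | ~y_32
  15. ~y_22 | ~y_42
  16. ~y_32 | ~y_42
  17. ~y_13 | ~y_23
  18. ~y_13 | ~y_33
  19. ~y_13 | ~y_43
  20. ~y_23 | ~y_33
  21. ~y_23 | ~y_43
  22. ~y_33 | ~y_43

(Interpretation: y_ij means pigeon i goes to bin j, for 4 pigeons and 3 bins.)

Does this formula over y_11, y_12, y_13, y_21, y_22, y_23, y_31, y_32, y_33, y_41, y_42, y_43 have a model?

Try y_11 = 0.
Try y_12 = 1.
From the singleton clause (~y_22), y_22 = 0.
From the singleton clause (~y_32), y_32 = 0.
From the singleton clause (~y_42), y_42 = 0.
Try y_21 = 1.
From the singleton clause (~y_31), y_31 = 0.
From the singleton clause (y_33), y_33 = 1.
From the singleton clause (~y_41), y_41 = 0.
From the singleton clause (y_43), y_43 = 1.
That conflicts with the unit clause (~y_43).
Undo y_21 and try y_21 = 0.
From the singleton clause (y_23), y_23 = 1.
From the singleton clause (~y_13), y_13 = 0.
From the singleton clause (~y_33), y_33 = 0.
From the singleton clause (y_31), y_31 = 1.
From the singleton clause (~y_41), y_41 = 0.
From the singleton clause (y_43), y_43 = 1.
That conflicts with the unit clause (~y_43).
Either choice for y_21 ends in contradiction.
Undo y_12 and try y_12 = 0.
From the singleton clause (y_13), y_13 = 1.
From the singleton clause (~y_23), y_23 = 0.
From the singleton clause (~y_33), y_33 = 0.
From the singleton clause (~y_43), y_43 = 0.
Try y_21 = 1.
From the singleton clause (~y_31), y_31 = 0.
From the singleton clause (y_32), y_32 = 1.
From the singleton clause (~y_41), y_41 = 0.
From the singleton clause (y_42), y_42 = 1.
That conflicts with the unit clause (~y_42).
Undo y_21 and try y_21 = 0.
From the singleton clause (y_22), y_22 = 1.
From the singleton clause (~y_32), y_32 = 0.
From the singleton clause (y_31), y_31 = 1.
From the singleton clause (~y_41), y_41 = 0.
From the singleton clause (y_42), y_42 = 1.
That conflicts with the unit clause (~y_42).
Either choice for y_21 ends in contradiction.
Either choice for y_12 ends in contradiction.
Undo y_11 and try y_11 = 1.
From the singleton clause (~y_21), y_21 = 0.
From the singleton clause (~y_31), y_31 = 0.
From the singleton clause (~y_41), y_41 = 0.
Try y_22 = 1.
From the singleton clause (~y_12), y_12 = 0.
From the singleton clause (~y_32), y_32 = 0.
From the singleton clause (y_33), y_33 = 1.
From the singleton clause (~y_42), y_42 = 0.
From the singleton clause (y_43), y_43 = 1.
That conflicts with the unit clause (~y_43).
Undo y_22 and try y_22 = 0.
From the singleton clause (y_23), y_23 = 1.
From the singleton clause (~y_13), y_13 = 0.
From the singleton clause (~y_33), y_33 = 0.
From the singleton clause (y_32), y_32 = 1.
From the singleton clause (~y_12), y_12 = 0.
From the singleton clause (~y_42), y_42 = 0.
From the singleton clause (y_43), y_43 = 1.
That conflicts with the unit clause (~y_43).
Either choice for y_22 ends in contradiction.
Either choice for y_11 ends in contradiction.
No assignment satisfies every clause.

No, unsatisfiable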